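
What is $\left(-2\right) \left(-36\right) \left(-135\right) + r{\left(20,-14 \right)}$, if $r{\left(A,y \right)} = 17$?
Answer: $-9703$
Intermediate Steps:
$\left(-2\right) \left(-36\right) \left(-135\right) + r{\left(20,-14 \right)} = \left(-2\right) \left(-36\right) \left(-135\right) + 17 = 72 \left(-135\right) + 17 = -9720 + 17 = -9703$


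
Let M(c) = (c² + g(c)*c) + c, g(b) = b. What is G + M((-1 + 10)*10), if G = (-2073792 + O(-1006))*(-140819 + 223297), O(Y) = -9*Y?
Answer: -170295444474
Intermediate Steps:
M(c) = c + 2*c² (M(c) = (c² + c*c) + c = (c² + c²) + c = 2*c² + c = c + 2*c²)
G = -170295460764 (G = (-2073792 - 9*(-1006))*(-140819 + 223297) = (-2073792 + 9054)*82478 = -2064738*82478 = -170295460764)
G + M((-1 + 10)*10) = -170295460764 + ((-1 + 10)*10)*(1 + 2*((-1 + 10)*10)) = -170295460764 + (9*10)*(1 + 2*(9*10)) = -170295460764 + 90*(1 + 2*90) = -170295460764 + 90*(1 + 180) = -170295460764 + 90*181 = -170295460764 + 16290 = -170295444474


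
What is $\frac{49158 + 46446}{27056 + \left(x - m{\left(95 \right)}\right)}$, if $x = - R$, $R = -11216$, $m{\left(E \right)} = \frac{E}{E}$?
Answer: $\frac{31868}{12757} \approx 2.4981$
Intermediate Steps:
$m{\left(E \right)} = 1$
$x = 11216$ ($x = \left(-1\right) \left(-11216\right) = 11216$)
$\frac{49158 + 46446}{27056 + \left(x - m{\left(95 \right)}\right)} = \frac{49158 + 46446}{27056 + \left(11216 - 1\right)} = \frac{95604}{27056 + \left(11216 - 1\right)} = \frac{95604}{27056 + 11215} = \frac{95604}{38271} = 95604 \cdot \frac{1}{38271} = \frac{31868}{12757}$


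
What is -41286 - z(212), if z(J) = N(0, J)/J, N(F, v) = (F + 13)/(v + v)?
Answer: -3711115981/89888 ≈ -41286.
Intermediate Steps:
N(F, v) = (13 + F)/(2*v) (N(F, v) = (13 + F)/((2*v)) = (13 + F)*(1/(2*v)) = (13 + F)/(2*v))
z(J) = 13/(2*J²) (z(J) = ((13 + 0)/(2*J))/J = ((½)*13/J)/J = (13/(2*J))/J = 13/(2*J²))
-41286 - z(212) = -41286 - 13/(2*212²) = -41286 - 13/(2*44944) = -41286 - 1*13/89888 = -41286 - 13/89888 = -3711115981/89888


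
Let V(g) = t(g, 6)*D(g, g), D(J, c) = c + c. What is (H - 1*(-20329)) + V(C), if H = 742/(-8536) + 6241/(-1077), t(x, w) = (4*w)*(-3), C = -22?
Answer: 107980119937/4596636 ≈ 23491.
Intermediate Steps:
D(J, c) = 2*c
t(x, w) = -12*w
H = -27036155/4596636 (H = 742*(-1/8536) + 6241*(-1/1077) = -371/4268 - 6241/1077 = -27036155/4596636 ≈ -5.8817)
V(g) = -144*g (V(g) = (-12*6)*(2*g) = -144*g)
(H - 1*(-20329)) + V(C) = (-27036155/4596636 - 1*(-20329)) - 144*(-22) = (-27036155/4596636 + 20329) + 3168 = 93417977089/4596636 + 3168 = 107980119937/4596636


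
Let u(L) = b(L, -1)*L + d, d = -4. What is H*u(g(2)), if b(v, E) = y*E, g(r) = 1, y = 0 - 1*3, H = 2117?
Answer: -2117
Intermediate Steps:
y = -3 (y = 0 - 3 = -3)
b(v, E) = -3*E
u(L) = -4 + 3*L (u(L) = (-3*(-1))*L - 4 = 3*L - 4 = -4 + 3*L)
H*u(g(2)) = 2117*(-4 + 3*1) = 2117*(-4 + 3) = 2117*(-1) = -2117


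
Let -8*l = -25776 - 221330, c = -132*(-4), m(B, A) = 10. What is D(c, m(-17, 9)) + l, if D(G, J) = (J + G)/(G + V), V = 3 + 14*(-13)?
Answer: 43122149/1396 ≈ 30890.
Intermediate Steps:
c = 528
l = 123553/4 (l = -(-25776 - 221330)/8 = -1/8*(-247106) = 123553/4 ≈ 30888.)
V = -179 (V = 3 - 182 = -179)
D(G, J) = (G + J)/(-179 + G) (D(G, J) = (J + G)/(G - 179) = (G + J)/(-179 + G))
D(c, m(-17, 9)) + l = (528 + 10)/(-179 + 528) + 123553/4 = 538/349 + 123553/4 = 43122149/1396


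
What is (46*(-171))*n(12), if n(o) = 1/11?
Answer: -7866/11 ≈ -715.09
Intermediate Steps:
n(o) = 1/11 (n(o) = 1*(1/11) = 1/11)
(46*(-171))*n(12) = (46*(-171))*(1/11) = -7866*1/11 = -7866/11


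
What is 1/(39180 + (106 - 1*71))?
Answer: 1/39215 ≈ 2.5500e-5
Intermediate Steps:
1/(39180 + (106 - 1*71)) = 1/(39180 + (106 - 71)) = 1/(39180 + 35) = 1/39215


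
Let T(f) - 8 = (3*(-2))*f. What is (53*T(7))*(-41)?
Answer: 73882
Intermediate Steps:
T(f) = 8 - 6*f (T(f) = 8 + (3*(-2))*f = 8 - 6*f)
(53*T(7))*(-41) = (53*(8 - 6*7))*(-41) = (53*(8 - 42))*(-41) = (53*(-34))*(-41) = -1802*(-41) = 73882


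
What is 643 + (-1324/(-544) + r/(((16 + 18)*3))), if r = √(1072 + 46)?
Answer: 87779/136 + √1118/102 ≈ 645.76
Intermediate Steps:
r = √1118 ≈ 33.437
643 + (-1324/(-544) + r/(((16 + 18)*3))) = 643 + (-1324/(-544) + √1118/(((16 + 18)*3))) = 643 + (-1324*(-1/544) + √1118/((34*3))) = 643 + (331/136 + √1118/102) = 87779/136 + √1118/102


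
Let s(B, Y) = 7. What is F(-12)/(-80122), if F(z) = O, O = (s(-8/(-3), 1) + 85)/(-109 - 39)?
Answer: 23/2964514 ≈ 7.7584e-6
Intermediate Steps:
O = -23/37 (O = (7 + 85)/(-109 - 39) = 92/(-148) = 92*(-1/148) = -23/37 ≈ -0.62162)
F(z) = -23/37
F(-12)/(-80122) = -23/37/(-80122) = -23/37*(-1/80122) = 23/2964514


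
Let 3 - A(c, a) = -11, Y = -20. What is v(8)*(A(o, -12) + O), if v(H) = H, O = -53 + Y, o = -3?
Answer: -472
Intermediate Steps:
O = -73 (O = -53 - 20 = -73)
A(c, a) = 14 (A(c, a) = 3 - 1*(-11) = 3 + 11 = 14)
v(8)*(A(o, -12) + O) = 8*(14 - 73) = 8*(-59) = -472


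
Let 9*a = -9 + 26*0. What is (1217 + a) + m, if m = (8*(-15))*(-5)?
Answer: 1816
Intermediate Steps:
a = -1 (a = (-9 + 26*0)/9 = (-9 + 0)/9 = (1/9)*(-9) = -1)
m = 600 (m = -120*(-5) = 600)
(1217 + a) + m = (1217 - 1) + 600 = 1216 + 600 = 1816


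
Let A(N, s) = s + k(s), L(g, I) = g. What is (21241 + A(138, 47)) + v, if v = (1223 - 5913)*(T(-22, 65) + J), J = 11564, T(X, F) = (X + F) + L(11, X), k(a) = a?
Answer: -54467085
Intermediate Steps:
T(X, F) = 11 + F + X (T(X, F) = (X + F) + 11 = (F + X) + 11 = 11 + F + X)
A(N, s) = 2*s (A(N, s) = s + s = 2*s)
v = -54488420 (v = (1223 - 5913)*((11 + 65 - 22) + 11564) = -4690*(54 + 11564) = -4690*11618 = -54488420)
(21241 + A(138, 47)) + v = (21241 + 2*47) - 54488420 = (21241 + 94) - 54488420 = 21335 - 54488420 = -54467085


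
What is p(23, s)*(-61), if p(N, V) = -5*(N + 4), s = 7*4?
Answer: 8235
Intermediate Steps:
s = 28
p(N, V) = -20 - 5*N (p(N, V) = -5*(4 + N) = -20 - 5*N)
p(23, s)*(-61) = (-20 - 5*23)*(-61) = (-20 - 115)*(-61) = -135*(-61) = 8235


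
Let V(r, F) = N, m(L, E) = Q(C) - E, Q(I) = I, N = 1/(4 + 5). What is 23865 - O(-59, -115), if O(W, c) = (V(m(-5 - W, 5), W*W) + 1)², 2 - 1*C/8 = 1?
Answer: 1932965/81 ≈ 23864.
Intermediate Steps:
C = 8 (C = 16 - 8*1 = 16 - 8 = 8)
N = ⅑ (N = 1/9 = ⅑ ≈ 0.11111)
m(L, E) = 8 - E
V(r, F) = ⅑
O(W, c) = 100/81 (O(W, c) = (⅑ + 1)² = (10/9)² = 100/81)
23865 - O(-59, -115) = 23865 - 1*100/81 = 23865 - 100/81 = 1932965/81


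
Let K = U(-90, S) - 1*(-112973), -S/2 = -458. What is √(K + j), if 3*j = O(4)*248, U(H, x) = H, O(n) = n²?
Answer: √1027851/3 ≈ 337.94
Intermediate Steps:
S = 916 (S = -2*(-458) = 916)
K = 112883 (K = -90 - 1*(-112973) = -90 + 112973 = 112883)
j = 3968/3 (j = (4²*248)/3 = (16*248)/3 = (⅓)*3968 = 3968/3 ≈ 1322.7)
√(K + j) = √(112883 + 3968/3) = √(342617/3) = √1027851/3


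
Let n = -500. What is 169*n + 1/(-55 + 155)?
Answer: -8449999/100 ≈ -84500.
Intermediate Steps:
169*n + 1/(-55 + 155) = 169*(-500) + 1/(-55 + 155) = -84500 + 1/100 = -8449999/100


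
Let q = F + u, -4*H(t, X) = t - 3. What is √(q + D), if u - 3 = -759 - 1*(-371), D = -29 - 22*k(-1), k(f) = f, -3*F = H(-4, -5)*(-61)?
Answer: I*√12831/6 ≈ 18.879*I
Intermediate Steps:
H(t, X) = ¾ - t/4 (H(t, X) = -(t - 3)/4 = -(-3 + t)/4 = ¾ - t/4)
F = 427/12 (F = -(¾ - ¼*(-4))*(-61)/3 = -(¾ + 1)*(-61)/3 = -7*(-61)/12 = -⅓*(-427/4) = 427/12 ≈ 35.583)
D = -7 (D = -29 - 22*(-1) = -29 + 22 = -7)
u = -385 (u = 3 + (-759 - 1*(-371)) = 3 + (-759 + 371) = 3 - 388 = -385)
q = -4193/12 (q = 427/12 - 385 = -4193/12 ≈ -349.42)
√(q + D) = √(-4193/12 - 7) = √(-4277/12) = I*√12831/6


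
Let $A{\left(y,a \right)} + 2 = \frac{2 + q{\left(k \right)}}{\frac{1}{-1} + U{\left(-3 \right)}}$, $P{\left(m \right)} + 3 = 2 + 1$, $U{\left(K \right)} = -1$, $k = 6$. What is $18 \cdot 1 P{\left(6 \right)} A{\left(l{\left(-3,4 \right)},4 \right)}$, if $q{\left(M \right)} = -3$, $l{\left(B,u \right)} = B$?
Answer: $0$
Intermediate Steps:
$P{\left(m \right)} = 0$ ($P{\left(m \right)} = -3 + \left(2 + 1\right) = -3 + 3 = 0$)
$A{\left(y,a \right)} = - \frac{3}{2}$ ($A{\left(y,a \right)} = -2 + \frac{2 - 3}{\frac{1}{-1} - 1} = -2 - \frac{1}{-1 - 1} = -2 - \frac{1}{-2} = -2 - - \frac{1}{2} = -2 + \frac{1}{2} = - \frac{3}{2}$)
$18 \cdot 1 P{\left(6 \right)} A{\left(l{\left(-3,4 \right)},4 \right)} = 18 \cdot 1 \cdot 0 \left(- \frac{3}{2}\right) = 18 \cdot 0 \left(- \frac{3}{2}\right) = 0 \left(- \frac{3}{2}\right) = 0$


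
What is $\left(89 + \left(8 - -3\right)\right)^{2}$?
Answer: $10000$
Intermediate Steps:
$\left(89 + \left(8 - -3\right)\right)^{2} = \left(89 + \left(8 + 3\right)\right)^{2} = \left(89 + 11\right)^{2} = 100^{2} = 10000$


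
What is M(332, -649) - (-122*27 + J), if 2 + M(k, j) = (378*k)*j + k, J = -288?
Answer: -81442992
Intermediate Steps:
M(k, j) = -2 + k + 378*j*k (M(k, j) = -2 + ((378*k)*j + k) = -2 + (378*j*k + k) = -2 + (k + 378*j*k) = -2 + k + 378*j*k)
M(332, -649) - (-122*27 + J) = (-2 + 332 + 378*(-649)*332) - (-122*27 - 288) = (-2 + 332 - 81446904) - (-3294 - 288) = -81446574 - 1*(-3582) = -81446574 + 3582 = -81442992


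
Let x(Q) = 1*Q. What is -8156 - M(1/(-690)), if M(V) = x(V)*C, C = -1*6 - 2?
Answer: -2813824/345 ≈ -8156.0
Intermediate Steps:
x(Q) = Q
C = -8 (C = -6 - 2 = -8)
M(V) = -8*V (M(V) = V*(-8) = -8*V)
-8156 - M(1/(-690)) = -8156 - (-8)/(-690) = -8156 - (-8)*(-1)/690 = -8156 - 1*4/345 = -8156 - 4/345 = -2813824/345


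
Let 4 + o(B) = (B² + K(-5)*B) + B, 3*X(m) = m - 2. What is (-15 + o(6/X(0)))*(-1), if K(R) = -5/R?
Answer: -44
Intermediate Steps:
X(m) = -⅔ + m/3 (X(m) = (m - 2)/3 = (-2 + m)/3 = -⅔ + m/3)
o(B) = -4 + B² + 2*B (o(B) = -4 + ((B² + (-5/(-5))*B) + B) = -4 + ((B² + (-5*(-⅕))*B) + B) = -4 + ((B² + 1*B) + B) = -4 + ((B² + B) + B) = -4 + ((B + B²) + B) = -4 + (B² + 2*B) = -4 + B² + 2*B)
(-15 + o(6/X(0)))*(-1) = (-15 + (-4 + (6/(-⅔ + (⅓)*0))² + 2*(6/(-⅔ + (⅓)*0))))*(-1) = (-15 + (-4 + (6/(-⅔ + 0))² + 2*(6/(-⅔ + 0))))*(-1) = (-15 + (-4 + (6/(-⅔))² + 2*(6/(-⅔))))*(-1) = (-15 + (-4 + (6*(-3/2))² + 2*(6*(-3/2))))*(-1) = (-15 + (-4 + (-9)² + 2*(-9)))*(-1) = (-15 + (-4 + 81 - 18))*(-1) = (-15 + 59)*(-1) = 44*(-1) = -44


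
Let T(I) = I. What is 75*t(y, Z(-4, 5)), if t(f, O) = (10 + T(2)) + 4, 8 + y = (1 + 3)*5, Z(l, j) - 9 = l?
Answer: 1200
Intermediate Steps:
Z(l, j) = 9 + l
y = 12 (y = -8 + (1 + 3)*5 = -8 + 4*5 = -8 + 20 = 12)
t(f, O) = 16 (t(f, O) = (10 + 2) + 4 = 12 + 4 = 16)
75*t(y, Z(-4, 5)) = 75*16 = 1200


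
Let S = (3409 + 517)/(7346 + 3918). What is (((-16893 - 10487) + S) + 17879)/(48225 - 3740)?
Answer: -53507669/250539520 ≈ -0.21357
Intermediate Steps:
S = 1963/5632 (S = 3926/11264 = 3926*(1/11264) = 1963/5632 ≈ 0.34854)
(((-16893 - 10487) + S) + 17879)/(48225 - 3740) = (((-16893 - 10487) + 1963/5632) + 17879)/(48225 - 3740) = ((-27380 + 1963/5632) + 17879)/44485 = (-154202197/5632 + 17879)*(1/44485) = -53507669/5632*1/44485 = -53507669/250539520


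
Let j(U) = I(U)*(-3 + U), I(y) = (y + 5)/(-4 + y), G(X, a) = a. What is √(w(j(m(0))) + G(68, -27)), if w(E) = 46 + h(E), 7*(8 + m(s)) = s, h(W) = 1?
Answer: 2*√5 ≈ 4.4721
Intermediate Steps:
m(s) = -8 + s/7
I(y) = (5 + y)/(-4 + y)
j(U) = (-3 + U)*(5 + U)/(-4 + U) (j(U) = ((5 + U)/(-4 + U))*(-3 + U) = (-3 + U)*(5 + U)/(-4 + U))
w(E) = 47 (w(E) = 46 + 1 = 47)
√(w(j(m(0))) + G(68, -27)) = √(47 - 27) = √20 = 2*√5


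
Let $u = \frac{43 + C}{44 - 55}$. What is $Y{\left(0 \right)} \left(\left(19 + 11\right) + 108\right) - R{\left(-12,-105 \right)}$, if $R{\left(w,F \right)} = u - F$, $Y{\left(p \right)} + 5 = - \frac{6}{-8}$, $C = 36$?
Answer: $- \frac{15055}{22} \approx -684.32$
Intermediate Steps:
$u = - \frac{79}{11}$ ($u = \frac{43 + 36}{44 - 55} = \frac{79}{-11} = 79 \left(- \frac{1}{11}\right) = - \frac{79}{11} \approx -7.1818$)
$Y{\left(p \right)} = - \frac{17}{4}$ ($Y{\left(p \right)} = -5 - \frac{6}{-8} = -5 - - \frac{3}{4} = -5 + \frac{3}{4} = - \frac{17}{4}$)
$R{\left(w,F \right)} = - \frac{79}{11} - F$
$Y{\left(0 \right)} \left(\left(19 + 11\right) + 108\right) - R{\left(-12,-105 \right)} = - \frac{17 \left(\left(19 + 11\right) + 108\right)}{4} - \left(- \frac{79}{11} - -105\right) = - \frac{17 \left(30 + 108\right)}{4} - \left(- \frac{79}{11} + 105\right) = \left(- \frac{17}{4}\right) 138 - \frac{1076}{11} = - \frac{1173}{2} - \frac{1076}{11} = - \frac{15055}{22}$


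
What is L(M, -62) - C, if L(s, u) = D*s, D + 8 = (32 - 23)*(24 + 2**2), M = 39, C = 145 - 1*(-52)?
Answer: 9319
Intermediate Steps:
C = 197 (C = 145 + 52 = 197)
D = 244 (D = -8 + (32 - 23)*(24 + 2**2) = -8 + 9*(24 + 4) = -8 + 9*28 = -8 + 252 = 244)
L(s, u) = 244*s
L(M, -62) - C = 244*39 - 1*197 = 9516 - 197 = 9319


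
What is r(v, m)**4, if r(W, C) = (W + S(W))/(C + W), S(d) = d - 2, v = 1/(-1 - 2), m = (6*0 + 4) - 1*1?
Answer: 1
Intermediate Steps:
m = 3 (m = (0 + 4) - 1 = 4 - 1 = 3)
v = -1/3 (v = 1/(-3) = -1/3 ≈ -0.33333)
S(d) = -2 + d
r(W, C) = (-2 + 2*W)/(C + W) (r(W, C) = (W + (-2 + W))/(C + W) = (-2 + 2*W)/(C + W))
r(v, m)**4 = (2*(-1 - 1/3)/(3 - 1/3))**4 = (2*(-4/3)/(8/3))**4 = (2*(3/8)*(-4/3))**4 = (-1)**4 = 1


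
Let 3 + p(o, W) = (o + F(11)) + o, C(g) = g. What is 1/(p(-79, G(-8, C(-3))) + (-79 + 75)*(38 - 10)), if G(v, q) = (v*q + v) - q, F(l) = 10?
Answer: -1/263 ≈ -0.0038023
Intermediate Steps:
G(v, q) = v - q + q*v (G(v, q) = (q*v + v) - q = (v + q*v) - q = v - q + q*v)
p(o, W) = 7 + 2*o (p(o, W) = -3 + ((o + 10) + o) = -3 + ((10 + o) + o) = -3 + (10 + 2*o) = 7 + 2*o)
1/(p(-79, G(-8, C(-3))) + (-79 + 75)*(38 - 10)) = 1/((7 + 2*(-79)) + (-79 + 75)*(38 - 10)) = 1/((7 - 158) - 4*28) = 1/(-151 - 112) = 1/(-263) = -1/263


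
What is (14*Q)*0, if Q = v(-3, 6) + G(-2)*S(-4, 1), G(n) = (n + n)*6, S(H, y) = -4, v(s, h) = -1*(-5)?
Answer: 0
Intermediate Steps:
v(s, h) = 5
G(n) = 12*n (G(n) = (2*n)*6 = 12*n)
Q = 101 (Q = 5 + (12*(-2))*(-4) = 5 - 24*(-4) = 5 + 96 = 101)
(14*Q)*0 = (14*101)*0 = 1414*0 = 0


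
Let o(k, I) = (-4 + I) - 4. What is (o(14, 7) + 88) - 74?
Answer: 13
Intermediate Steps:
o(k, I) = -8 + I
(o(14, 7) + 88) - 74 = ((-8 + 7) + 88) - 74 = (-1 + 88) - 74 = 87 - 74 = 13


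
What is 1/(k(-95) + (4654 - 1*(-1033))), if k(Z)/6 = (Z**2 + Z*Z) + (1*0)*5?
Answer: 1/113987 ≈ 8.7729e-6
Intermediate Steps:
k(Z) = 12*Z**2 (k(Z) = 6*((Z**2 + Z*Z) + (1*0)*5) = 6*((Z**2 + Z**2) + 0*5) = 6*(2*Z**2 + 0) = 6*(2*Z**2) = 12*Z**2)
1/(k(-95) + (4654 - 1*(-1033))) = 1/(12*(-95)**2 + (4654 - 1*(-1033))) = 1/(12*9025 + (4654 + 1033)) = 1/(108300 + 5687) = 1/113987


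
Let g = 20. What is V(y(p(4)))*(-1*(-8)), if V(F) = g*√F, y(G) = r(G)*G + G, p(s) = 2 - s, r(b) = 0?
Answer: 160*I*√2 ≈ 226.27*I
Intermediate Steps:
y(G) = G (y(G) = 0*G + G = 0 + G = G)
V(F) = 20*√F
V(y(p(4)))*(-1*(-8)) = (20*√(2 - 1*4))*(-1*(-8)) = (20*√(2 - 4))*8 = (20*√(-2))*8 = (20*(I*√2))*8 = (20*I*√2)*8 = 160*I*√2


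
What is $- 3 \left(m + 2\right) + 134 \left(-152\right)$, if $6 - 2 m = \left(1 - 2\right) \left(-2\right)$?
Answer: $-20380$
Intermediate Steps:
$m = 2$ ($m = 3 - \frac{\left(1 - 2\right) \left(-2\right)}{2} = 3 - \frac{\left(-1\right) \left(-2\right)}{2} = 3 - 1 = 2$)
$- 3 \left(m + 2\right) + 134 \left(-152\right) = - 3 \left(2 + 2\right) + 134 \left(-152\right) = \left(-3\right) 4 - 20368 = -12 - 20368 = -20380$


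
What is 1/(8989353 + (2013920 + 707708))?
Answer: 1/11710981 ≈ 8.5390e-8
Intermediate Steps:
1/(8989353 + (2013920 + 707708)) = 1/(8989353 + 2721628) = 1/11710981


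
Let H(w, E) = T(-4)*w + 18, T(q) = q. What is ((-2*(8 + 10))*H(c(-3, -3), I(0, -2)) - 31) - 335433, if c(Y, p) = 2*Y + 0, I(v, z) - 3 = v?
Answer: -336976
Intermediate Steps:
I(v, z) = 3 + v
c(Y, p) = 2*Y
H(w, E) = 18 - 4*w (H(w, E) = -4*w + 18 = 18 - 4*w)
((-2*(8 + 10))*H(c(-3, -3), I(0, -2)) - 31) - 335433 = ((-2*(8 + 10))*(18 - 8*(-3)) - 31) - 335433 = ((-2*18)*(18 - 4*(-6)) - 31) - 335433 = (-36*(18 + 24) - 31) - 335433 = (-36*42 - 31) - 335433 = (-1512 - 31) - 335433 = -1543 - 335433 = -336976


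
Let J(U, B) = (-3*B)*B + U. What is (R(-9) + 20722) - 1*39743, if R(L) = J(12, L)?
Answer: -19252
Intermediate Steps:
J(U, B) = U - 3*B² (J(U, B) = -3*B² + U = U - 3*B²)
R(L) = 12 - 3*L²
(R(-9) + 20722) - 1*39743 = ((12 - 3*(-9)²) + 20722) - 1*39743 = ((12 - 3*81) + 20722) - 39743 = ((12 - 243) + 20722) - 39743 = (-231 + 20722) - 39743 = 20491 - 39743 = -19252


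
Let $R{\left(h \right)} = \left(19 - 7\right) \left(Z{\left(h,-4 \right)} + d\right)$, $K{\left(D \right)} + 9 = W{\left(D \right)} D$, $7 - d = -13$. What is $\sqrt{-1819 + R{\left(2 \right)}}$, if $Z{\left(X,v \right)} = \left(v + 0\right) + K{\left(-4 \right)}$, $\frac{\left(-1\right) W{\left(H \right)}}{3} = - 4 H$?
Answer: $\sqrt{569} \approx 23.854$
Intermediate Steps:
$W{\left(H \right)} = 12 H$ ($W{\left(H \right)} = - 3 \left(- 4 H\right) = 12 H$)
$d = 20$ ($d = 7 - -13 = 7 + 13 = 20$)
$K{\left(D \right)} = -9 + 12 D^{2}$ ($K{\left(D \right)} = -9 + 12 D D = -9 + 12 D^{2}$)
$Z{\left(X,v \right)} = 183 + v$ ($Z{\left(X,v \right)} = \left(v + 0\right) - \left(9 - 12 \left(-4\right)^{2}\right) = v + \left(-9 + 12 \cdot 16\right) = v + \left(-9 + 192\right) = v + 183 = 183 + v$)
$R{\left(h \right)} = 2388$ ($R{\left(h \right)} = \left(19 - 7\right) \left(\left(183 - 4\right) + 20\right) = 12 \left(179 + 20\right) = 12 \cdot 199 = 2388$)
$\sqrt{-1819 + R{\left(2 \right)}} = \sqrt{-1819 + 2388} = \sqrt{569}$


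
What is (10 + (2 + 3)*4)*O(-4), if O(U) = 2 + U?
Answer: -60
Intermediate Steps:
(10 + (2 + 3)*4)*O(-4) = (10 + (2 + 3)*4)*(2 - 4) = (10 + 5*4)*(-2) = (10 + 20)*(-2) = 30*(-2) = -60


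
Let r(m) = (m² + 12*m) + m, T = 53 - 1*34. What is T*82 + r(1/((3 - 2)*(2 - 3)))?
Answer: 1546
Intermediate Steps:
T = 19 (T = 53 - 34 = 19)
r(m) = m² + 13*m
T*82 + r(1/((3 - 2)*(2 - 3))) = 19*82 + (13 + 1/((3 - 2)*(2 - 3)))/(((3 - 2)*(2 - 3))) = 1558 + (13 + 1/(1*(-1)))/((1*(-1))) = 1558 + (13 + 1/(-1))/(-1) = 1558 - (13 - 1) = 1558 - 1*12 = 1558 - 12 = 1546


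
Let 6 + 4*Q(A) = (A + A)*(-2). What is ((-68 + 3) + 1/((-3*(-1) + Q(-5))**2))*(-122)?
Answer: 1339682/169 ≈ 7927.1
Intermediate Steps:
Q(A) = -3/2 - A (Q(A) = -3/2 + ((A + A)*(-2))/4 = -3/2 + ((2*A)*(-2))/4 = -3/2 + (-4*A)/4 = -3/2 - A)
((-68 + 3) + 1/((-3*(-1) + Q(-5))**2))*(-122) = ((-68 + 3) + 1/((-3*(-1) + (-3/2 - 1*(-5)))**2))*(-122) = (-65 + 1/((3 + (-3/2 + 5))**2))*(-122) = (-65 + 1/((3 + 7/2)**2))*(-122) = (-65 + 1/((13/2)**2))*(-122) = (-65 + 1/(169/4))*(-122) = (-65 + 4/169)*(-122) = -10981/169*(-122) = 1339682/169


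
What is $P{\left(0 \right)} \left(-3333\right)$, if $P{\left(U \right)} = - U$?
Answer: $0$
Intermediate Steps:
$P{\left(0 \right)} \left(-3333\right) = \left(-1\right) 0 \left(-3333\right) = 0 \left(-3333\right) = 0$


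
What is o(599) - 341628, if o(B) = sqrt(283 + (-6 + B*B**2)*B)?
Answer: -341628 + sqrt(128738154290) ≈ 17173.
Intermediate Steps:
o(B) = sqrt(283 + B*(-6 + B**3)) (o(B) = sqrt(283 + (-6 + B**3)*B) = sqrt(283 + B*(-6 + B**3)))
o(599) - 341628 = sqrt(283 + 599**4 - 6*599) - 341628 = sqrt(283 + 128738157601 - 3594) - 341628 = sqrt(128738154290) - 341628 = -341628 + sqrt(128738154290)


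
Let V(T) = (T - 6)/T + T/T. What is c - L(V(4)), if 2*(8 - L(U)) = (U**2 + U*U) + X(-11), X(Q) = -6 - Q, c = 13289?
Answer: 53135/4 ≈ 13284.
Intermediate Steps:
V(T) = 1 + (-6 + T)/T (V(T) = (-6 + T)/T + 1 = 1 + (-6 + T)/T)
L(U) = 11/2 - U**2 (L(U) = 8 - ((U**2 + U*U) + (-6 - 1*(-11)))/2 = 8 - ((U**2 + U**2) + (-6 + 11))/2 = 8 - (2*U**2 + 5)/2 = 8 - (5 + 2*U**2)/2 = 8 + (-5/2 - U**2) = 11/2 - U**2)
c - L(V(4)) = 13289 - (11/2 - (2 - 6/4)**2) = 13289 - (11/2 - (2 - 6*1/4)**2) = 13289 - (11/2 - (2 - 3/2)**2) = 13289 - (11/2 - (1/2)**2) = 13289 - (11/2 - 1*1/4) = 13289 - (11/2 - 1/4) = 13289 - 1*21/4 = 13289 - 21/4 = 53135/4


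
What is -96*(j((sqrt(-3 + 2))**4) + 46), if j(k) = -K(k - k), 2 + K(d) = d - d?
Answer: -4608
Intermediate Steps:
K(d) = -2 (K(d) = -2 + (d - d) = -2 + 0 = -2)
j(k) = 2 (j(k) = -1*(-2) = 2)
-96*(j((sqrt(-3 + 2))**4) + 46) = -96*(2 + 46) = -96*48 = -4608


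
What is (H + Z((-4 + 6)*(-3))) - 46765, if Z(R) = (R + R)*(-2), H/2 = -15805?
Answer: -78351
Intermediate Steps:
H = -31610 (H = 2*(-15805) = -31610)
Z(R) = -4*R (Z(R) = (2*R)*(-2) = -4*R)
(H + Z((-4 + 6)*(-3))) - 46765 = (-31610 - 4*(-4 + 6)*(-3)) - 46765 = (-31610 - 8*(-3)) - 46765 = (-31610 - 4*(-6)) - 46765 = (-31610 + 24) - 46765 = -31586 - 46765 = -78351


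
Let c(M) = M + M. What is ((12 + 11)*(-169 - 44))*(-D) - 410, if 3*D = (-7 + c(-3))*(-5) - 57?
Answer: 12654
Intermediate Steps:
c(M) = 2*M
D = 8/3 (D = ((-7 + 2*(-3))*(-5) - 57)/3 = ((-7 - 6)*(-5) - 57)/3 = (-13*(-5) - 57)/3 = (65 - 57)/3 = (⅓)*8 = 8/3 ≈ 2.6667)
((12 + 11)*(-169 - 44))*(-D) - 410 = ((12 + 11)*(-169 - 44))*(-1*8/3) - 410 = (23*(-213))*(-8/3) - 410 = -4899*(-8/3) - 410 = 13064 - 410 = 12654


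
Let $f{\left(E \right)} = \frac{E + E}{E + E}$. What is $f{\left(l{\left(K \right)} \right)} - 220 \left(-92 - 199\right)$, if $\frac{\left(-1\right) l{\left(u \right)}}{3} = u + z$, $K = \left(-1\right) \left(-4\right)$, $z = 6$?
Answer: $64021$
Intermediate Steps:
$K = 4$
$l{\left(u \right)} = -18 - 3 u$ ($l{\left(u \right)} = - 3 \left(u + 6\right) = - 3 \left(6 + u\right) = -18 - 3 u$)
$f{\left(E \right)} = 1$ ($f{\left(E \right)} = \frac{2 E}{2 E} = 2 E \frac{1}{2 E} = 1$)
$f{\left(l{\left(K \right)} \right)} - 220 \left(-92 - 199\right) = 1 - 220 \left(-92 - 199\right) = 1 - -64020 = 1 + 64020 = 64021$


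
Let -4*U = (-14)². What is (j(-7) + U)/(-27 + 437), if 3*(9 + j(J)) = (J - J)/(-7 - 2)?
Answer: -29/205 ≈ -0.14146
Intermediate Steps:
U = -49 (U = -¼*(-14)² = -¼*196 = -49)
j(J) = -9 (j(J) = -9 + ((J - J)/(-7 - 2))/3 = -9 + (0/(-9))/3 = -9 + (0*(-⅑))/3 = -9 + (⅓)*0 = -9 + 0 = -9)
(j(-7) + U)/(-27 + 437) = (-9 - 49)/(-27 + 437) = -58/410 = -58*1/410 = -29/205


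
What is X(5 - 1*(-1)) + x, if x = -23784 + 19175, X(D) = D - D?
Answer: -4609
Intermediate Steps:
X(D) = 0
x = -4609
X(5 - 1*(-1)) + x = 0 - 4609 = -4609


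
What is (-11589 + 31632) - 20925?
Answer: -882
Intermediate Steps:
(-11589 + 31632) - 20925 = 20043 - 20925 = -882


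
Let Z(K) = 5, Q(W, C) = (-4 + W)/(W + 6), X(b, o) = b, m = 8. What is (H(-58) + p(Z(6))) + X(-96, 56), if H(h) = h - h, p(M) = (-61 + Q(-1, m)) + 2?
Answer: -156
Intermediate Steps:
Q(W, C) = (-4 + W)/(6 + W)
p(M) = -60 (p(M) = (-61 + (-4 - 1)/(6 - 1)) + 2 = (-61 - 5/5) + 2 = (-61 + (1/5)*(-5)) + 2 = (-61 - 1) + 2 = -62 + 2 = -60)
H(h) = 0
(H(-58) + p(Z(6))) + X(-96, 56) = (0 - 60) - 96 = -60 - 96 = -156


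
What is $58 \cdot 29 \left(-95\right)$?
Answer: $-159790$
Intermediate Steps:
$58 \cdot 29 \left(-95\right) = 1682 \left(-95\right) = -159790$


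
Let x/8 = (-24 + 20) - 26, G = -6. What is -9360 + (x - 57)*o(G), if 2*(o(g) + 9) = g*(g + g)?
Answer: -17379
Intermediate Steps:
o(g) = -9 + g**2 (o(g) = -9 + (g*(g + g))/2 = -9 + (g*(2*g))/2 = -9 + (2*g**2)/2 = -9 + g**2)
x = -240 (x = 8*((-24 + 20) - 26) = 8*(-4 - 26) = 8*(-30) = -240)
-9360 + (x - 57)*o(G) = -9360 + (-240 - 57)*(-9 + (-6)**2) = -9360 - 297*(-9 + 36) = -9360 - 297*27 = -9360 - 8019 = -17379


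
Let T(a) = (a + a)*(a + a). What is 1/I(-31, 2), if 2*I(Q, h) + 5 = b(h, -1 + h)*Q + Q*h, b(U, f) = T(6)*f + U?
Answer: -2/4593 ≈ -0.00043545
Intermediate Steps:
T(a) = 4*a² (T(a) = (2*a)*(2*a) = 4*a²)
b(U, f) = U + 144*f (b(U, f) = (4*6²)*f + U = (4*36)*f + U = 144*f + U = U + 144*f)
I(Q, h) = -5/2 + Q*h/2 + Q*(-144 + 145*h)/2 (I(Q, h) = -5/2 + ((h + 144*(-1 + h))*Q + Q*h)/2 = -5/2 + ((h + (-144 + 144*h))*Q + Q*h)/2 = -5/2 + ((-144 + 145*h)*Q + Q*h)/2 = -5/2 + (Q*(-144 + 145*h) + Q*h)/2 = -5/2 + (Q*h + Q*(-144 + 145*h))/2 = -5/2 + (Q*h/2 + Q*(-144 + 145*h)/2) = -5/2 + Q*h/2 + Q*(-144 + 145*h)/2)
1/I(-31, 2) = 1/(-5/2 - 72*(-31) + 73*(-31)*2) = 1/(-5/2 + 2232 - 4526) = 1/(-4593/2) = -2/4593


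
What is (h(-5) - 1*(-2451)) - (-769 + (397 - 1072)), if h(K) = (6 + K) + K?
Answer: 3891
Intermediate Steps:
h(K) = 6 + 2*K
(h(-5) - 1*(-2451)) - (-769 + (397 - 1072)) = ((6 + 2*(-5)) - 1*(-2451)) - (-769 + (397 - 1072)) = ((6 - 10) + 2451) - (-769 - 675) = (-4 + 2451) - 1*(-1444) = 2447 + 1444 = 3891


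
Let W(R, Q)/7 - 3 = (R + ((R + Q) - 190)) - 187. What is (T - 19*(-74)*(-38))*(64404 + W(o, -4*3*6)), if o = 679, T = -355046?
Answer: -28915057512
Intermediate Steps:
W(R, Q) = -2618 + 7*Q + 14*R (W(R, Q) = 21 + 7*((R + ((R + Q) - 190)) - 187) = 21 + 7*((R + ((Q + R) - 190)) - 187) = 21 + 7*((R + (-190 + Q + R)) - 187) = 21 + 7*((-190 + Q + 2*R) - 187) = 21 + 7*(-377 + Q + 2*R) = 21 + (-2639 + 7*Q + 14*R) = -2618 + 7*Q + 14*R)
(T - 19*(-74)*(-38))*(64404 + W(o, -4*3*6)) = (-355046 - 19*(-74)*(-38))*(64404 + (-2618 + 7*(-4*3*6) + 14*679)) = (-355046 + 1406*(-38))*(64404 + (-2618 + 7*(-12*6) + 9506)) = (-355046 - 53428)*(64404 + (-2618 + 7*(-72) + 9506)) = -408474*(64404 + (-2618 - 504 + 9506)) = -408474*(64404 + 6384) = -408474*70788 = -28915057512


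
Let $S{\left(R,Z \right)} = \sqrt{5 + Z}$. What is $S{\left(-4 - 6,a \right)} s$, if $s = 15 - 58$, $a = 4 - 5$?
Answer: $-86$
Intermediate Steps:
$a = -1$
$s = -43$
$S{\left(-4 - 6,a \right)} s = \sqrt{5 - 1} \left(-43\right) = \sqrt{4} \left(-43\right) = 2 \left(-43\right) = -86$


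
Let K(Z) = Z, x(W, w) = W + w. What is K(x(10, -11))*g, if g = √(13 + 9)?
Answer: -√22 ≈ -4.6904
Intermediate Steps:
g = √22 ≈ 4.6904
K(x(10, -11))*g = (10 - 11)*√22 = -√22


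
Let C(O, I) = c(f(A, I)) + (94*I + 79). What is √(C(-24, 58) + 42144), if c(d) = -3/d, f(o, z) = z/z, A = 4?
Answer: 2*√11918 ≈ 218.34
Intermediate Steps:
f(o, z) = 1
C(O, I) = 76 + 94*I (C(O, I) = -3/1 + (94*I + 79) = -3*1 + (79 + 94*I) = -3 + (79 + 94*I) = 76 + 94*I)
√(C(-24, 58) + 42144) = √((76 + 94*58) + 42144) = √((76 + 5452) + 42144) = √(5528 + 42144) = √47672 = 2*√11918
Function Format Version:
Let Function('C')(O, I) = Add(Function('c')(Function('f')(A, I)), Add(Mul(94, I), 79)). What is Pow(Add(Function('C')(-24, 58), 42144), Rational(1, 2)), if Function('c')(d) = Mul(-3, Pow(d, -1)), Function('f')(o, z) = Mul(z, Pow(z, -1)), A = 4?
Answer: Mul(2, Pow(11918, Rational(1, 2))) ≈ 218.34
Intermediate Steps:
Function('f')(o, z) = 1
Function('C')(O, I) = Add(76, Mul(94, I)) (Function('C')(O, I) = Add(Mul(-3, Pow(1, -1)), Add(Mul(94, I), 79)) = Add(Mul(-3, 1), Add(79, Mul(94, I))) = Add(-3, Add(79, Mul(94, I))) = Add(76, Mul(94, I)))
Pow(Add(Function('C')(-24, 58), 42144), Rational(1, 2)) = Pow(Add(Add(76, Mul(94, 58)), 42144), Rational(1, 2)) = Pow(Add(Add(76, 5452), 42144), Rational(1, 2)) = Pow(Add(5528, 42144), Rational(1, 2)) = Pow(47672, Rational(1, 2)) = Mul(2, Pow(11918, Rational(1, 2)))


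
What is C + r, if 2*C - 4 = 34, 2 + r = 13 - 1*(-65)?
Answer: 95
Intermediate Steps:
r = 76 (r = -2 + (13 - 1*(-65)) = -2 + (13 + 65) = -2 + 78 = 76)
C = 19 (C = 2 + (½)*34 = 2 + 17 = 19)
C + r = 19 + 76 = 95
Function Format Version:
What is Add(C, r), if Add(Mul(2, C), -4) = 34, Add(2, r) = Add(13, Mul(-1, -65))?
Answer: 95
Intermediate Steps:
r = 76 (r = Add(-2, Add(13, Mul(-1, -65))) = Add(-2, Add(13, 65)) = Add(-2, 78) = 76)
C = 19 (C = Add(2, Mul(Rational(1, 2), 34)) = Add(2, 17) = 19)
Add(C, r) = Add(19, 76) = 95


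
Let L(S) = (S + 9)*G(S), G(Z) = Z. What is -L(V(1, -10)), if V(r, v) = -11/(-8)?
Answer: -913/64 ≈ -14.266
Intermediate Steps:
V(r, v) = 11/8 (V(r, v) = -11*(-1/8) = 11/8)
L(S) = S*(9 + S) (L(S) = (S + 9)*S = (9 + S)*S = S*(9 + S))
-L(V(1, -10)) = -11*(9 + 11/8)/8 = -11*83/(8*8) = -1*913/64 = -913/64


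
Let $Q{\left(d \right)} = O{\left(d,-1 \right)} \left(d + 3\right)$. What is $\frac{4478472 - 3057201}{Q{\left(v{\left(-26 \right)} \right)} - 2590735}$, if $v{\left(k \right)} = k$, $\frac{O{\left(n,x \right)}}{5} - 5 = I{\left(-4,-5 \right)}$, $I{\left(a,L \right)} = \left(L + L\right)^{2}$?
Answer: $- \frac{1421271}{2602810} \approx -0.54605$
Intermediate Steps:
$I{\left(a,L \right)} = 4 L^{2}$ ($I{\left(a,L \right)} = \left(2 L\right)^{2} = 4 L^{2}$)
$O{\left(n,x \right)} = 525$ ($O{\left(n,x \right)} = 25 + 5 \cdot 4 \left(-5\right)^{2} = 25 + 5 \cdot 4 \cdot 25 = 25 + 5 \cdot 100 = 25 + 500 = 525$)
$Q{\left(d \right)} = 1575 + 525 d$ ($Q{\left(d \right)} = 525 \left(d + 3\right) = 525 \left(3 + d\right) = 1575 + 525 d$)
$\frac{4478472 - 3057201}{Q{\left(v{\left(-26 \right)} \right)} - 2590735} = \frac{4478472 - 3057201}{\left(1575 + 525 \left(-26\right)\right) - 2590735} = \frac{4478472 - 3057201}{\left(1575 - 13650\right) - 2590735} = \frac{1421271}{-12075 - 2590735} = \frac{1421271}{-2602810} = 1421271 \left(- \frac{1}{2602810}\right) = - \frac{1421271}{2602810}$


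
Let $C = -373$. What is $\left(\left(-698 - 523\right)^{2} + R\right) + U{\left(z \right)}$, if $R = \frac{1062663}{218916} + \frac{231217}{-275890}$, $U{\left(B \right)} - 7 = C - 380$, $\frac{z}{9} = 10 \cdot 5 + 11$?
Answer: $\frac{14999519293073683}{10066122540} \approx 1.4901 \cdot 10^{6}$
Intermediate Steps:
$z = 549$ ($z = 9 \left(10 \cdot 5 + 11\right) = 9 \left(50 + 11\right) = 9 \cdot 61 = 549$)
$U{\left(B \right)} = -746$ ($U{\left(B \right)} = 7 - 753 = -746$)
$R = \frac{40426832383}{10066122540}$ ($R = 1062663 \cdot \frac{1}{218916} + 231217 \left(- \frac{1}{275890}\right) = \frac{354221}{72972} - \frac{231217}{275890} = \frac{40426832383}{10066122540} \approx 4.0161$)
$\left(\left(-698 - 523\right)^{2} + R\right) + U{\left(z \right)} = \left(\left(-698 - 523\right)^{2} + \frac{40426832383}{10066122540}\right) - 746 = \left(\left(-1221\right)^{2} + \frac{40426832383}{10066122540}\right) - 746 = \left(1490841 + \frac{40426832383}{10066122540}\right) - 746 = \frac{15007028620488523}{10066122540} - 746 = \frac{14999519293073683}{10066122540}$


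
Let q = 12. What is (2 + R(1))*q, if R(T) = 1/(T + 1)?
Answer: 30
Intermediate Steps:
R(T) = 1/(1 + T)
(2 + R(1))*q = (2 + 1/(1 + 1))*12 = (2 + 1/2)*12 = (2 + ½)*12 = (5/2)*12 = 30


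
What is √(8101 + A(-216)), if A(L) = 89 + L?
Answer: 3*√886 ≈ 89.297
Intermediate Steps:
√(8101 + A(-216)) = √(8101 + (89 - 216)) = √(8101 - 127) = √7974 = 3*√886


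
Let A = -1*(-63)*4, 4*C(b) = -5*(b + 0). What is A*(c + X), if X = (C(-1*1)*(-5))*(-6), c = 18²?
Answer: 91098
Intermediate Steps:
c = 324
C(b) = -5*b/4 (C(b) = (-5*(b + 0))/4 = (-5*b)/4 = -5*b/4)
X = 75/2 (X = (-(-5)/4*(-5))*(-6) = (-5/4*(-1)*(-5))*(-6) = ((5/4)*(-5))*(-6) = -25/4*(-6) = 75/2 ≈ 37.500)
A = 252 (A = 63*4 = 252)
A*(c + X) = 252*(324 + 75/2) = 252*(723/2) = 91098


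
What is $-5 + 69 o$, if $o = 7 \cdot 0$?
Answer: $-5$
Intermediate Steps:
$o = 0$
$-5 + 69 o = -5 + 69 \cdot 0 = -5 + 0 = -5$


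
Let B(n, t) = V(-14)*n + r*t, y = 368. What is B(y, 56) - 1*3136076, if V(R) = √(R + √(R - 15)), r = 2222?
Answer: -3011644 + 368*√(-14 + I*√29) ≈ -3.0114e+6 + 1401.3*I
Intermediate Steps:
V(R) = √(R + √(-15 + R))
B(n, t) = 2222*t + n*√(-14 + I*√29) (B(n, t) = √(-14 + √(-15 - 14))*n + 2222*t = √(-14 + √(-29))*n + 2222*t = √(-14 + I*√29)*n + 2222*t = n*√(-14 + I*√29) + 2222*t = 2222*t + n*√(-14 + I*√29))
B(y, 56) - 1*3136076 = (2222*56 + 368*√(-14 + I*√29)) - 1*3136076 = (124432 + 368*√(-14 + I*√29)) - 3136076 = -3011644 + 368*√(-14 + I*√29)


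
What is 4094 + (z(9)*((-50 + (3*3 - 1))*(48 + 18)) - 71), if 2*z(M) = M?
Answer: -8451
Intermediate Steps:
z(M) = M/2
4094 + (z(9)*((-50 + (3*3 - 1))*(48 + 18)) - 71) = 4094 + (((½)*9)*((-50 + (3*3 - 1))*(48 + 18)) - 71) = 4094 + (9*((-50 + (9 - 1))*66)/2 - 71) = 4094 + (9*((-50 + 8)*66)/2 - 71) = 4094 + (9*(-42*66)/2 - 71) = 4094 + ((9/2)*(-2772) - 71) = 4094 + (-12474 - 71) = 4094 - 12545 = -8451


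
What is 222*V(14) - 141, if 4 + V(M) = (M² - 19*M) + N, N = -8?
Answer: -18345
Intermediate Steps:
V(M) = -12 + M² - 19*M (V(M) = -4 + ((M² - 19*M) - 8) = -4 + (-8 + M² - 19*M) = -12 + M² - 19*M)
222*V(14) - 141 = 222*(-12 + 14² - 19*14) - 141 = 222*(-12 + 196 - 266) - 141 = 222*(-82) - 141 = -18204 - 141 = -18345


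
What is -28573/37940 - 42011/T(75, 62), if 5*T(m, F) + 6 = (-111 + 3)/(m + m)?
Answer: 7115441687/227640 ≈ 31257.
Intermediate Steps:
T(m, F) = -6/5 - 54/(5*m) (T(m, F) = -6/5 + ((-111 + 3)/(m + m))/5 = -6/5 + (-108*1/(2*m))/5 = -6/5 + (-54/m)/5 = -6/5 - 54/(5*m))
-28573/37940 - 42011/T(75, 62) = -28573/37940 - 42011*125/(2*(-9 - 1*75)) = -28573*1/37940 - 42011*125/(2*(-9 - 75)) = -28573/37940 - 42011/((6/5)*(1/75)*(-84)) = -28573/37940 - 42011/(-168/125) = -28573/37940 - 42011*(-125/168) = -28573/37940 + 5251375/168 = 7115441687/227640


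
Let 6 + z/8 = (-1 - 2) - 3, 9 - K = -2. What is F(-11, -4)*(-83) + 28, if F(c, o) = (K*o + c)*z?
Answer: -438212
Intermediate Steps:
K = 11 (K = 9 - 1*(-2) = 9 + 2 = 11)
z = -96 (z = -48 + 8*((-1 - 2) - 3) = -48 + 8*(-3 - 3) = -48 + 8*(-6) = -48 - 48 = -96)
F(c, o) = -1056*o - 96*c (F(c, o) = (11*o + c)*(-96) = (c + 11*o)*(-96) = -1056*o - 96*c)
F(-11, -4)*(-83) + 28 = (-1056*(-4) - 96*(-11))*(-83) + 28 = (4224 + 1056)*(-83) + 28 = 5280*(-83) + 28 = -438240 + 28 = -438212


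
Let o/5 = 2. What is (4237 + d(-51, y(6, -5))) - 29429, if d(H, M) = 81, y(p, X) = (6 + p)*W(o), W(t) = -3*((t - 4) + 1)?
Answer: -25111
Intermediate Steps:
o = 10 (o = 5*2 = 10)
W(t) = 9 - 3*t (W(t) = -3*((-4 + t) + 1) = -3*(-3 + t) = 9 - 3*t)
y(p, X) = -126 - 21*p (y(p, X) = (6 + p)*(9 - 3*10) = (6 + p)*(9 - 30) = (6 + p)*(-21) = -126 - 21*p)
(4237 + d(-51, y(6, -5))) - 29429 = (4237 + 81) - 29429 = 4318 - 29429 = -25111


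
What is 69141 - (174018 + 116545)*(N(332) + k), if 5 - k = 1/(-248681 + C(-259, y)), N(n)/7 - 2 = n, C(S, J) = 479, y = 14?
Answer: -168956057788099/248202 ≈ -6.8072e+8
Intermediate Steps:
N(n) = 14 + 7*n
k = 1241011/248202 (k = 5 - 1/(-248681 + 479) = 5 - 1/(-248202) = 5 - 1*(-1/248202) = 5 + 1/248202 = 1241011/248202 ≈ 5.0000)
69141 - (174018 + 116545)*(N(332) + k) = 69141 - (174018 + 116545)*((14 + 7*332) + 1241011/248202) = 69141 - 290563*((14 + 2324) + 1241011/248202) = 69141 - 290563*(2338 + 1241011/248202) = 69141 - 290563*581537287/248202 = 69141 - 1*168973218722581/248202 = 69141 - 168973218722581/248202 = -168956057788099/248202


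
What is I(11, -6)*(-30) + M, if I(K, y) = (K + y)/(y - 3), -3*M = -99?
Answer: 149/3 ≈ 49.667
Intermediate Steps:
M = 33 (M = -⅓*(-99) = 33)
I(K, y) = (K + y)/(-3 + y)
I(11, -6)*(-30) + M = ((11 - 6)/(-3 - 6))*(-30) + 33 = (5/(-9))*(-30) + 33 = -⅑*5*(-30) + 33 = -5/9*(-30) + 33 = 50/3 + 33 = 149/3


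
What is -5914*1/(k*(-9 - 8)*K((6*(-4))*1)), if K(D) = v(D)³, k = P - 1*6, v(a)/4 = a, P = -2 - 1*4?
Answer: 2957/90243072 ≈ 3.2767e-5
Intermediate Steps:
P = -6 (P = -2 - 4 = -6)
v(a) = 4*a
k = -12 (k = -6 - 1*6 = -6 - 6 = -12)
K(D) = 64*D³ (K(D) = (4*D)³ = 64*D³)
-5914*1/(k*(-9 - 8)*K((6*(-4))*1)) = -5914*1/(10616832*(-9 - 8)) = -5914/((-12*(-17))*(64*(-24*1)³)) = -5914/(204*(64*(-24)³)) = -5914/(204*(64*(-13824))) = -5914/(204*(-884736)) = -5914/(-180486144) = -5914*(-1/180486144) = 2957/90243072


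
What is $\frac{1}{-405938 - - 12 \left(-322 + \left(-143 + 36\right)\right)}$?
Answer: $- \frac{1}{411086} \approx -2.4326 \cdot 10^{-6}$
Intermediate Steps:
$\frac{1}{-405938 - - 12 \left(-322 + \left(-143 + 36\right)\right)} = \frac{1}{-405938 - - 12 \left(-322 - 107\right)} = \frac{1}{-405938 - \left(-12\right) \left(-429\right)} = \frac{1}{-405938 - 5148} = \frac{1}{-411086} = - \frac{1}{411086}$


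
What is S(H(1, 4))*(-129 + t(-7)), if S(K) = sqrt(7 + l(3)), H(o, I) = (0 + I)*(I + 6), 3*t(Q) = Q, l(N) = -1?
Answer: -394*sqrt(6)/3 ≈ -321.70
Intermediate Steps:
t(Q) = Q/3
H(o, I) = I*(6 + I)
S(K) = sqrt(6) (S(K) = sqrt(7 - 1) = sqrt(6))
S(H(1, 4))*(-129 + t(-7)) = sqrt(6)*(-129 + (1/3)*(-7)) = sqrt(6)*(-129 - 7/3) = sqrt(6)*(-394/3) = -394*sqrt(6)/3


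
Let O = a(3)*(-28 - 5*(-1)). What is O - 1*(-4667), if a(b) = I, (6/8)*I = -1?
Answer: 14093/3 ≈ 4697.7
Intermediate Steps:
I = -4/3 (I = (4/3)*(-1) = -4/3 ≈ -1.3333)
a(b) = -4/3
O = 92/3 (O = -4*(-28 - 5*(-1))/3 = -4*(-28 + 5)/3 = -4/3*(-23) = 92/3 ≈ 30.667)
O - 1*(-4667) = 92/3 - 1*(-4667) = 92/3 + 4667 = 14093/3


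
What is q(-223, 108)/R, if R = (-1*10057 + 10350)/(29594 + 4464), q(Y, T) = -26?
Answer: -885508/293 ≈ -3022.2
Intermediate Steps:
R = 293/34058 (R = (-10057 + 10350)/34058 = 293*(1/34058) = 293/34058 ≈ 0.0086030)
q(-223, 108)/R = -26/293/34058 = -26*34058/293 = -885508/293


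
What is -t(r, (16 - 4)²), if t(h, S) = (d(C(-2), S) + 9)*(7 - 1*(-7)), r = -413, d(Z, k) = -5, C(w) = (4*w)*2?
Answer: -56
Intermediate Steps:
C(w) = 8*w
t(h, S) = 56 (t(h, S) = (-5 + 9)*(7 - 1*(-7)) = 4*(7 + 7) = 4*14 = 56)
-t(r, (16 - 4)²) = -1*56 = -56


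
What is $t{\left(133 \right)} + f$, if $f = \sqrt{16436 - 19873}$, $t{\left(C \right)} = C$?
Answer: $133 + i \sqrt{3437} \approx 133.0 + 58.626 i$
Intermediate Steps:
$f = i \sqrt{3437}$ ($f = \sqrt{-3437} = i \sqrt{3437} \approx 58.626 i$)
$t{\left(133 \right)} + f = 133 + i \sqrt{3437}$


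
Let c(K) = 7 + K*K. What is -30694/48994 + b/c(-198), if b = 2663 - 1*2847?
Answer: -606278665/960551867 ≈ -0.63118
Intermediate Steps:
c(K) = 7 + K²
b = -184 (b = 2663 - 2847 = -184)
-30694/48994 + b/c(-198) = -30694/48994 - 184/(7 + (-198)²) = -30694*1/48994 - 184/(7 + 39204) = -15347/24497 - 184/39211 = -606278665/960551867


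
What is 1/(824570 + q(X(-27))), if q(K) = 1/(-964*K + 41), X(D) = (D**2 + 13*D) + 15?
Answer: 378811/312356186269 ≈ 1.2128e-6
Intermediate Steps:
X(D) = 15 + D**2 + 13*D
q(K) = 1/(41 - 964*K)
1/(824570 + q(X(-27))) = 1/(824570 - 1/(-41 + 964*(15 + (-27)**2 + 13*(-27)))) = 1/(824570 - 1/(-41 + 964*(15 + 729 - 351))) = 1/(824570 - 1/(-41 + 964*393)) = 1/(824570 - 1/(-41 + 378852)) = 1/(824570 - 1/378811) = 1/(312356186269/378811) = 378811/312356186269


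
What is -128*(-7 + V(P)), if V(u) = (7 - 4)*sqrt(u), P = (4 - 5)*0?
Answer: 896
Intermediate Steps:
P = 0 (P = -1*0 = 0)
V(u) = 3*sqrt(u)
-128*(-7 + V(P)) = -128*(-7 + 3*sqrt(0)) = -128*(-7 + 3*0) = -128*(-7 + 0) = -128*(-7) = 896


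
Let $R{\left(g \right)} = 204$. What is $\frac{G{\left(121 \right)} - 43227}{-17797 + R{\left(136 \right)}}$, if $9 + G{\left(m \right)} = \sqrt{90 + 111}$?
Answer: $\frac{43236}{17593} - \frac{\sqrt{201}}{17593} \approx 2.4568$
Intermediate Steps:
$G{\left(m \right)} = -9 + \sqrt{201}$ ($G{\left(m \right)} = -9 + \sqrt{90 + 111} = -9 + \sqrt{201}$)
$\frac{G{\left(121 \right)} - 43227}{-17797 + R{\left(136 \right)}} = \frac{\left(-9 + \sqrt{201}\right) - 43227}{-17797 + 204} = \frac{-43236 + \sqrt{201}}{-17593} = \left(-43236 + \sqrt{201}\right) \left(- \frac{1}{17593}\right) = \frac{43236}{17593} - \frac{\sqrt{201}}{17593}$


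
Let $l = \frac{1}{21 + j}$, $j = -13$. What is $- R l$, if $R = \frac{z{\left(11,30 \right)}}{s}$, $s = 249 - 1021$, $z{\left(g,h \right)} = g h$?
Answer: $\frac{165}{3088} \approx 0.053433$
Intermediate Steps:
$s = -772$
$R = - \frac{165}{386}$ ($R = \frac{11 \cdot 30}{-772} = 330 \left(- \frac{1}{772}\right) = - \frac{165}{386} \approx -0.42746$)
$l = \frac{1}{8}$ ($l = \frac{1}{21 - 13} = \frac{1}{8} \approx 0.125$)
$- R l = \left(-1\right) \left(- \frac{165}{386}\right) \frac{1}{8} = \frac{165}{386} \cdot \frac{1}{8} = \frac{165}{3088}$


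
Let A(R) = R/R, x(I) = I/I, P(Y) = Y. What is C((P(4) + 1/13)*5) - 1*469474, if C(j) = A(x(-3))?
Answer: -469473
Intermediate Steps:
x(I) = 1
A(R) = 1
C(j) = 1
C((P(4) + 1/13)*5) - 1*469474 = 1 - 1*469474 = 1 - 469474 = -469473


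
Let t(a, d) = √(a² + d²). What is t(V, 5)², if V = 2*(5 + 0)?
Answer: 125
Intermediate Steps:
V = 10 (V = 2*5 = 10)
t(V, 5)² = (√(10² + 5²))² = (√(100 + 25))² = (√125)² = (5*√5)² = 125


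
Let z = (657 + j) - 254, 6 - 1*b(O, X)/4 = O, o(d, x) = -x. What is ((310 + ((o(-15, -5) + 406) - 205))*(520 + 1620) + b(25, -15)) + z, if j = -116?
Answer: 1104451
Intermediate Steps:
b(O, X) = 24 - 4*O
z = 287 (z = (657 - 116) - 254 = 541 - 254 = 287)
((310 + ((o(-15, -5) + 406) - 205))*(520 + 1620) + b(25, -15)) + z = ((310 + ((-1*(-5) + 406) - 205))*(520 + 1620) + (24 - 4*25)) + 287 = ((310 + ((5 + 406) - 205))*2140 + (24 - 100)) + 287 = ((310 + (411 - 205))*2140 - 76) + 287 = ((310 + 206)*2140 - 76) + 287 = (516*2140 - 76) + 287 = (1104240 - 76) + 287 = 1104164 + 287 = 1104451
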